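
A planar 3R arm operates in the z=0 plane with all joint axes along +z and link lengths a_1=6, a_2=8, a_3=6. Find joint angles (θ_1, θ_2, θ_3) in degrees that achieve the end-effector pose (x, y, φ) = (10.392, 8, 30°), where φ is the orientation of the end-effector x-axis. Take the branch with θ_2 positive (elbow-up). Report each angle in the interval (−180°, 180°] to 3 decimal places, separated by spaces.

-30.000 120.002 -60.002

wrist centre = target − a_3·(cos φ, sin φ) = (5.1958, 5.0000)
cos θ_2 = (51.9968−6²−8²)/(2·6·8) = -0.5000; θ_2 = 120.0022° (elbow-up)
β = atan2(5.0000,5.1958) = 43.8996°; ψ = atan2(6.9281,1.9997) = 73.8996°
θ_1 = β − ψ = -30.0000°
θ_3 = φ − θ_1 − θ_2 = -60.0022° (wrapped to (-180°,180°])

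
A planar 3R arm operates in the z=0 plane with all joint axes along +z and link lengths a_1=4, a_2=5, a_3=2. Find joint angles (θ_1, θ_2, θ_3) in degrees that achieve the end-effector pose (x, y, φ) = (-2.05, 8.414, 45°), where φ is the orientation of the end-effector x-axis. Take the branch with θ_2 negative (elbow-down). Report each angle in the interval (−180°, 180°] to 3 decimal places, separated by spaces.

150.004 -60.004 -45.000

wrist centre = target − a_3·(cos φ, sin φ) = (-3.4642, 6.9998)
cos θ_2 = (60.9978−4²−5²)/(2·4·5) = 0.4999; θ_2 = -60.0037° (elbow-down)
β = atan2(6.9998,-3.4642) = 116.3309°; ψ = atan2(-4.3303,6.4997) = -33.6726°
θ_1 = β − ψ = 150.0035°
θ_3 = φ − θ_1 − θ_2 = -44.9999° (wrapped to (-180°,180°])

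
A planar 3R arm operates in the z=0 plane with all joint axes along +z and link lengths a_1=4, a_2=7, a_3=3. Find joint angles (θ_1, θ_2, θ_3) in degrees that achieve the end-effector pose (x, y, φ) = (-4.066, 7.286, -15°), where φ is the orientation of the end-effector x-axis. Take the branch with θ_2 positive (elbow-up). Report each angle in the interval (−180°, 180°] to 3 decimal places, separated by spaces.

wrist centre = target − a_3·(cos φ, sin φ) = (-6.9638, 8.0625)
cos θ_2 = (113.4974−4²−7²)/(2·4·7) = 0.8660; θ_2 = 30.0000° (elbow-up)
β = atan2(8.0625,-6.9638) = 130.8181°; ψ = atan2(3.5000,10.0622) = 19.1796°
θ_1 = β − ψ = 111.6385°
θ_3 = φ − θ_1 − θ_2 = -156.6386° (wrapped to (-180°,180°])

111.639 30.000 -156.639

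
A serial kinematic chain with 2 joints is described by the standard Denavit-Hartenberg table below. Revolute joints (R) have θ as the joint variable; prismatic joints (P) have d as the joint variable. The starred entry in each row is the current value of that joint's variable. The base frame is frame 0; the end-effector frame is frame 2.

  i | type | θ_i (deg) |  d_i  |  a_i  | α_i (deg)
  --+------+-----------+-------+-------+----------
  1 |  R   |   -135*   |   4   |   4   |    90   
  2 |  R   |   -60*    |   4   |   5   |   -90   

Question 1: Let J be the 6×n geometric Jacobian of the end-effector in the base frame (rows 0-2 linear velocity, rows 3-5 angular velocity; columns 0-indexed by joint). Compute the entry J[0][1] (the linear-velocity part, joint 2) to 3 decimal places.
-3.062

axis z_1 = (-0.7071,0.7071,0.0000); lever o_n−o_1 = (-4.5962,1.0607,-4.3301)
cross product → J_v[:, 1] = (-3.0619,-3.0619,2.5000)
J_ω[:, 1] = z_1
entry J[0][1] = -3.0619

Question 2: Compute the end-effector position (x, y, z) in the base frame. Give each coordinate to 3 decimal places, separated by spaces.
-7.425 -1.768 -0.330

after link 1: o_1 = (-2.8284, -2.8284, 4.0000)
after link 2: o_2 = (-7.4246, -1.7678, -0.3301)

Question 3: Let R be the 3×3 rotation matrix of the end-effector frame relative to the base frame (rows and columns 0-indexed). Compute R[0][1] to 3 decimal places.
End-effector y-axis (col 1 of R) = (0.7071,-0.7071,-0.0000)
R[0][1] = 0.7071

0.707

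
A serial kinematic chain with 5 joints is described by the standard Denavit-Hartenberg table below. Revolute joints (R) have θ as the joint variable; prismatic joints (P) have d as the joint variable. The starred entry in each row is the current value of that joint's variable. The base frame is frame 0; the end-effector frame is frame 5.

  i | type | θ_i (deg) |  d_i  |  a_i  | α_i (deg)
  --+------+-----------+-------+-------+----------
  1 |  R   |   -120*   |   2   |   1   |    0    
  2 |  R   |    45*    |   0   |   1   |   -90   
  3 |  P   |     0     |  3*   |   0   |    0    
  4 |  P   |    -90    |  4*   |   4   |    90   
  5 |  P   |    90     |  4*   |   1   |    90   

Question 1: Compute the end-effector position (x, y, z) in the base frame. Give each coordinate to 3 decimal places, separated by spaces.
6.451 4.102 6.000

after link 1: o_1 = (-0.5000, -0.8660, 2.0000)
after link 2: o_2 = (-0.2412, -1.8320, 2.0000)
after link 3: o_3 = (2.6566, -1.0555, 2.0000)
after link 4: o_4 = (6.5203, -0.0202, 6.0000)
after link 5: o_5 = (6.4509, 4.1023, 6.0000)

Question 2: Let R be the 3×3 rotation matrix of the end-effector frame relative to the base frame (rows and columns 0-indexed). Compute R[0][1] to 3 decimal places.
End-effector y-axis (col 1 of R) = (-0.2588,0.9659,0.0000)
R[0][1] = -0.2588

-0.259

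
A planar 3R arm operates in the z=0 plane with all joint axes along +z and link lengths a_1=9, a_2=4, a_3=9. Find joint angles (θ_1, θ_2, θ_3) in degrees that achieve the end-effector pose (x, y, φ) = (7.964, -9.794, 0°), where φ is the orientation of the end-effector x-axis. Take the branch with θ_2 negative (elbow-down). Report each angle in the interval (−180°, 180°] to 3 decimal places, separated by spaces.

wrist centre = target − a_3·(cos φ, sin φ) = (-1.0360, -9.7940)
cos θ_2 = (96.9957−9²−4²)/(2·9·4) = -0.0001; θ_2 = -90.0034° (elbow-down)
β = atan2(-9.7940,-1.0360) = -96.0382°; ψ = atan2(-4.0000,8.9998) = -23.9630°
θ_1 = β − ψ = -72.0752°
θ_3 = φ − θ_1 − θ_2 = 162.0786° (wrapped to (-180°,180°])

-72.075 -90.003 162.079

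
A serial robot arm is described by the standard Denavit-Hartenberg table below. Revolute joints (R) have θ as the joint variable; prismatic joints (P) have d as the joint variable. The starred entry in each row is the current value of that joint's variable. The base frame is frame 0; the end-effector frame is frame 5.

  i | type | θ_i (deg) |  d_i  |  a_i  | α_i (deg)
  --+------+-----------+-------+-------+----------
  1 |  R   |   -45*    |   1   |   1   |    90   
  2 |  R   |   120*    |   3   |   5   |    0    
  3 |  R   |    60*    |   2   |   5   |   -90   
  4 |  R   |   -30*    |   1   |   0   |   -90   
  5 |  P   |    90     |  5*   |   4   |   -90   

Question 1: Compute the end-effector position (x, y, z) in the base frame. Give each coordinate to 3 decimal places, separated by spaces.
-6.838 5.890 8.330

after link 1: o_1 = (0.7071, -0.7071, 1.0000)
after link 2: o_2 = (-3.1820, -1.0607, 5.3301)
after link 3: o_3 = (-8.1317, 1.0607, 5.3301)
after link 4: o_4 = (-8.1317, 1.0607, 4.3301)
after link 5: o_5 = (-6.8376, 5.8903, 8.3301)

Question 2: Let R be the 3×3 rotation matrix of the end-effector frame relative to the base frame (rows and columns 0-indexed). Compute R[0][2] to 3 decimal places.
End-effector z-axis (col 2 of R) = (0.9659,-0.2588,-0.0000)
R[0][2] = 0.9659

0.966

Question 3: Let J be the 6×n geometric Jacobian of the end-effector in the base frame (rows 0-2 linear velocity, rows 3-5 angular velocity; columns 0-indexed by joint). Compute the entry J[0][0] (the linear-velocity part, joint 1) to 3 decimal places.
axis z_0 = ẑ; lever o_n−o_0 = (-6.8376,5.8903,8.3301)
cross product → J_v[:, 0] = (-5.8903,-6.8376,0.0000)
J_ω[:, 0] = z_0
entry J[0][0] = -5.8903

-5.890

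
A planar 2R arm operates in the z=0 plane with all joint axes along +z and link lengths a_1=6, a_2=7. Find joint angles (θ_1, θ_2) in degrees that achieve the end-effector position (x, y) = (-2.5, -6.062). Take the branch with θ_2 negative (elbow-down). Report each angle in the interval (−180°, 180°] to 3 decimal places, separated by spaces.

cos θ_2 = (42.9978−6²−7²)/(2·6·7) = -0.5000; θ_2 = -120.0017° (elbow-down)
β = atan2(-6.0620,-2.5000) = -112.4115°; ψ = atan2(-6.0621,2.4998) = -67.5902°
θ_1 = β − ψ = -44.8213°

-44.821 -120.002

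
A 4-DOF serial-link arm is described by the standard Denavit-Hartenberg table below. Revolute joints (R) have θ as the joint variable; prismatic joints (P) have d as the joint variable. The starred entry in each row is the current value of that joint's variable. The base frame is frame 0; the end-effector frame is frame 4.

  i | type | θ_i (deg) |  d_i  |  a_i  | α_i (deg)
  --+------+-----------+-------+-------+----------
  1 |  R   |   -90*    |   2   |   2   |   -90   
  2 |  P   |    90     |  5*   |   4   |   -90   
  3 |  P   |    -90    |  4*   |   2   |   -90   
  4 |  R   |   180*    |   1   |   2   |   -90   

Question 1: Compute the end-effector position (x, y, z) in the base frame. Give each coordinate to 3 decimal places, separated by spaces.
after link 1: o_1 = (0.0000, -2.0000, 2.0000)
after link 2: o_2 = (5.0000, -2.0000, -2.0000)
after link 3: o_3 = (7.0000, 2.0000, -2.0000)
after link 4: o_4 = (5.0000, 2.0000, -3.0000)

5.000 2.000 -3.000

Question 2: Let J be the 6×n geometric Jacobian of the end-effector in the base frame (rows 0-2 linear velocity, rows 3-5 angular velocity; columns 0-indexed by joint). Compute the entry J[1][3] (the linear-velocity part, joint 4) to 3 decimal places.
axis z_3 = (0.0000,0.0000,-1.0000); lever o_n−o_3 = (-2.0000,-0.0000,-1.0000)
cross product → J_v[:, 3] = (-0.0000,2.0000,-0.0000)
J_ω[:, 3] = z_3
entry J[1][3] = 2.0000

2.000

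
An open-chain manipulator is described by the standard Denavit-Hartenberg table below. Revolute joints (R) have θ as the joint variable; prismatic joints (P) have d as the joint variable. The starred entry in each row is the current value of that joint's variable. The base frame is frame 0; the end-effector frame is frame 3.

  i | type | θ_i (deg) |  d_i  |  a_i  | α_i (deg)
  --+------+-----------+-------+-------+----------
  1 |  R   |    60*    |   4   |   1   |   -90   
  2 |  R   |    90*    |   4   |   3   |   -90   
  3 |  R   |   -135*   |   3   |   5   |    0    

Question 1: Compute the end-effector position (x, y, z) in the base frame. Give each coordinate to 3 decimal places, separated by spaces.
after link 1: o_1 = (0.5000, 0.8660, 4.0000)
after link 2: o_2 = (-2.9641, 2.8660, 1.0000)
after link 3: o_3 = (-7.5260, 2.0357, 4.5355)

-7.526 2.036 4.536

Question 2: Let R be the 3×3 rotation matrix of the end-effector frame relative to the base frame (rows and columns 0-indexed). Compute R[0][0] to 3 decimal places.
End-effector x-axis (col 0 of R) = (-0.6124,0.3536,0.7071)
R[0][0] = -0.6124

-0.612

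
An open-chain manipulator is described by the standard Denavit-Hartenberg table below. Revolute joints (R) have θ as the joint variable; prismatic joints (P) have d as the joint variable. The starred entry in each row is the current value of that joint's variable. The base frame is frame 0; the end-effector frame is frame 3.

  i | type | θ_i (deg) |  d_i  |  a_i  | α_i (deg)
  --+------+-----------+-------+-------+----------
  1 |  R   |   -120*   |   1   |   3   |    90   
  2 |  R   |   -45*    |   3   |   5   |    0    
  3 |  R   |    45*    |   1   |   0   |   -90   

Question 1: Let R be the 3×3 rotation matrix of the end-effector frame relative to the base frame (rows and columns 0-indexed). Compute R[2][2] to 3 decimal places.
End-effector z-axis (col 2 of R) = (0.0000,0.0000,1.0000)
R[2][2] = 1.0000

1.000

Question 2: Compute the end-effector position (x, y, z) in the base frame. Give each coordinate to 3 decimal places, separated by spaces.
-6.732 -3.660 -2.536

after link 1: o_1 = (-1.5000, -2.5981, 1.0000)
after link 2: o_2 = (-5.8658, -4.1599, -2.5355)
after link 3: o_3 = (-6.7319, -3.6599, -2.5355)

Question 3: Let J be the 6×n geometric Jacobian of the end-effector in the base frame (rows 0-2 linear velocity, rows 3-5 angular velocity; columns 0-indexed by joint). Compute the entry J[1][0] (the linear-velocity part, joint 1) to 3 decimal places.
-6.732

axis z_0 = ẑ; lever o_n−o_0 = (-6.7319,-3.6599,-2.5355)
cross product → J_v[:, 0] = (3.6599,-6.7319,0.0000)
J_ω[:, 0] = z_0
entry J[1][0] = -6.7319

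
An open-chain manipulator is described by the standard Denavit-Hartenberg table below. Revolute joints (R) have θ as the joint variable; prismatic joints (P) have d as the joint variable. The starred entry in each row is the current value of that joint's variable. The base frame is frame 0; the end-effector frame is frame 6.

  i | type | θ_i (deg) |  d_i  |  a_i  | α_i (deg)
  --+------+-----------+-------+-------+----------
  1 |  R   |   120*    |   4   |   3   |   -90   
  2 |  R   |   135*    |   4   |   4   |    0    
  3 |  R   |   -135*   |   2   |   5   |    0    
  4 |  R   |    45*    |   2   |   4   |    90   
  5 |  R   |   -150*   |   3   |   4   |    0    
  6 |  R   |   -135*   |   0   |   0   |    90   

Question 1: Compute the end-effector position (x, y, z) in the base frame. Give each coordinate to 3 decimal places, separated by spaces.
-9.032 3.644 2.914

after link 1: o_1 = (-1.5000, 2.5981, 4.0000)
after link 2: o_2 = (-3.5499, -1.8514, 1.1716)
after link 3: o_3 = (-7.7819, 1.4787, 1.1716)
after link 4: o_4 = (-10.9282, 2.9282, -1.6569)
after link 5: o_5 = (-9.0321, 3.6440, 2.9140)
after link 6: o_6 = (-9.0321, 3.6440, 2.9140)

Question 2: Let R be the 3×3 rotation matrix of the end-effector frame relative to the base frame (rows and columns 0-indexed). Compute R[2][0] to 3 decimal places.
-0.183

End-effector x-axis (col 0 of R) = (-0.9280,-0.3245,-0.1830)
R[2][0] = -0.1830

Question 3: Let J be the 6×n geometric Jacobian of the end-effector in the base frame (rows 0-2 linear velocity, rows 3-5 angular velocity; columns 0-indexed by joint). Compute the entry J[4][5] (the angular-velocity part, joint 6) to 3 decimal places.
0.612

axis z_5 = (-0.3536,0.6124,0.7071); lever o_n−o_5 = (0.0000,0.0000,0.0000)
cross product → J_v[:, 5] = (0.0000,0.0000,-0.0000)
J_ω[:, 5] = z_5
entry J[4][5] = 0.6124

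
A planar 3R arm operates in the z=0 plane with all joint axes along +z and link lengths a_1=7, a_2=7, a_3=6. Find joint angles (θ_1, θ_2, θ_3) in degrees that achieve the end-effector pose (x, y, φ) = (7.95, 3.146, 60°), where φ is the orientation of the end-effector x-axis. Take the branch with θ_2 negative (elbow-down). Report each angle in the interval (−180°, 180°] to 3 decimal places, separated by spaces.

45.001 -134.998 149.997

wrist centre = target − a_3·(cos φ, sin φ) = (4.9500, -2.0502)
cos θ_2 = (28.7056−7²−7²)/(2·7·7) = -0.7071; θ_2 = -134.9983° (elbow-down)
β = atan2(-2.0502,4.9500) = -22.4980°; ψ = atan2(-4.9499,2.0504) = -67.4991°
θ_1 = β − ψ = 45.0012°
θ_3 = φ − θ_1 − θ_2 = 149.9971° (wrapped to (-180°,180°])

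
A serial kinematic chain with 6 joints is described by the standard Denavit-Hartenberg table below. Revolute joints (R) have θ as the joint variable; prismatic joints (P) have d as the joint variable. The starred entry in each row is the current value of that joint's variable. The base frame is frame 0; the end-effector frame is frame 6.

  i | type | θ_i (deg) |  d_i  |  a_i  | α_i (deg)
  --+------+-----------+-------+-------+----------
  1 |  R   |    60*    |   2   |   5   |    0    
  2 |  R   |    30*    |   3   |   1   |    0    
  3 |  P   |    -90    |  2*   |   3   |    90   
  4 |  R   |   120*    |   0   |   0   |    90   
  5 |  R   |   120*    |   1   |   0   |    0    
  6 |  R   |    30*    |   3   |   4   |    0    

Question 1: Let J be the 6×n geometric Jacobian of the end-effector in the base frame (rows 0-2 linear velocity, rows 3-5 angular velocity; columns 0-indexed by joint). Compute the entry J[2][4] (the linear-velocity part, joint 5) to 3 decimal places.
axis z_4 = (0.8660,-0.0000,0.5000); lever o_n−o_4 = (5.1962,-2.0000,-1.0000)
cross product → J_v[:, 4] = (1.0000,3.4641,-1.7321)
J_ω[:, 4] = z_4
entry J[2][4] = -1.7321

-1.732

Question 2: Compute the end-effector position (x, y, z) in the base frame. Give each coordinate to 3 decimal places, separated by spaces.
10.696 3.330 6.000

after link 1: o_1 = (2.5000, 4.3301, 2.0000)
after link 2: o_2 = (2.5000, 5.3301, 5.0000)
after link 3: o_3 = (5.5000, 5.3301, 7.0000)
after link 4: o_4 = (5.5000, 5.3301, 7.0000)
after link 5: o_5 = (6.3660, 5.3301, 7.5000)
after link 6: o_6 = (10.6962, 3.3301, 6.0000)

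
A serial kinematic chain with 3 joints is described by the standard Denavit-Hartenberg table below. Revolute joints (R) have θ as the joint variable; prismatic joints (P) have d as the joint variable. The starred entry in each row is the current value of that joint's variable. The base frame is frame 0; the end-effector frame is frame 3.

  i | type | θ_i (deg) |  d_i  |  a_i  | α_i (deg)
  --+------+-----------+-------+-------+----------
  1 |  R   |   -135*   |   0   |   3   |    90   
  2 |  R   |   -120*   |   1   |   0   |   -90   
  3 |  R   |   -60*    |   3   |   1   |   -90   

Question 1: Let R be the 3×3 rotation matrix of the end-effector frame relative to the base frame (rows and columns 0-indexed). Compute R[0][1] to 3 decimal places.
0.612

End-effector y-axis (col 1 of R) = (0.6124,0.6124,0.5000)
R[0][1] = 0.6124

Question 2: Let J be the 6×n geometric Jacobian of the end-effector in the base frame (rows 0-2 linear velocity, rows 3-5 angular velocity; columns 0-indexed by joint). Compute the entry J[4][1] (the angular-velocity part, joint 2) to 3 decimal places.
0.707

axis z_1 = (-0.7071,0.7071,0.0000); lever o_n−o_1 = (-2.9798,-0.3409,-1.9330)
cross product → J_v[:, 1] = (-1.3668,-1.3668,2.3481)
J_ω[:, 1] = z_1
entry J[4][1] = 0.7071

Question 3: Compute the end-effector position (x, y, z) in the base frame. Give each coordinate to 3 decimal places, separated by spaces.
-5.101 -2.462 -1.933

after link 1: o_1 = (-2.1213, -2.1213, 0.0000)
after link 2: o_2 = (-2.8284, -1.4142, 0.0000)
after link 3: o_3 = (-5.1011, -2.4622, -1.9330)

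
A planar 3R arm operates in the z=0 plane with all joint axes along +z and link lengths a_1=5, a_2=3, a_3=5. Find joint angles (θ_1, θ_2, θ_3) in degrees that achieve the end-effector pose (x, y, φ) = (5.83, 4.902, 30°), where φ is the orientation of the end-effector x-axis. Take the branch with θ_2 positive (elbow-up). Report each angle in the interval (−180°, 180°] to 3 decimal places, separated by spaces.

26.034 150.000 -146.034

wrist centre = target − a_3·(cos φ, sin φ) = (1.4999, 2.4020)
cos θ_2 = (8.0192−5²−3²)/(2·5·3) = -0.8660; θ_2 = 150.0001° (elbow-up)
β = atan2(2.4020,1.4999) = 58.0182°; ψ = atan2(1.5000,2.4019) = 31.9847°
θ_1 = β − ψ = 26.0335°
θ_3 = φ − θ_1 − θ_2 = -146.0336° (wrapped to (-180°,180°])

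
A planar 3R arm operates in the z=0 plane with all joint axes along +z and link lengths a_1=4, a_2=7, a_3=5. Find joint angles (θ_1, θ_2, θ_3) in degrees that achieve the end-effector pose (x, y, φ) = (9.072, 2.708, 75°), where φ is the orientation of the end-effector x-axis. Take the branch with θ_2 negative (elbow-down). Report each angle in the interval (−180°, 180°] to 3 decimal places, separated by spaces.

45.000 -90.003 120.003

wrist centre = target − a_3·(cos φ, sin φ) = (7.7779, -2.1216)
cos θ_2 = (64.9971−4²−7²)/(2·4·7) = -0.0001; θ_2 = -90.0030° (elbow-down)
β = atan2(-2.1216,7.7779) = -15.2577°; ψ = atan2(-7.0000,3.9996) = -60.2573°
θ_1 = β − ψ = 44.9996°
θ_3 = φ − θ_1 − θ_2 = 120.0033° (wrapped to (-180°,180°])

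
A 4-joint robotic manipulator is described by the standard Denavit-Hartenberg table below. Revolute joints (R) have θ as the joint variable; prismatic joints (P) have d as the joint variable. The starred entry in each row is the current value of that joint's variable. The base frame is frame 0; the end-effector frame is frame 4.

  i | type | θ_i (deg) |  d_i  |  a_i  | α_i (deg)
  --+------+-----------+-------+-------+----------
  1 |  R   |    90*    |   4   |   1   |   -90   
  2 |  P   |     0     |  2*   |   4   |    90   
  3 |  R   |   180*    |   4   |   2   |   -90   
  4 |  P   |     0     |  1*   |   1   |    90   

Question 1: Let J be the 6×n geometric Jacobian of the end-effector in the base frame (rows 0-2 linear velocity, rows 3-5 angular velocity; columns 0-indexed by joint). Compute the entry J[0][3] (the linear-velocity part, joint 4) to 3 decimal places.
prismatic axis z_3 = (1.0000,-0.0000,0.0000)
J_v[:, 3] = z_3; J_ω[:, 3] = (0,0,0)
entry J[0][3] = 1.0000

1.000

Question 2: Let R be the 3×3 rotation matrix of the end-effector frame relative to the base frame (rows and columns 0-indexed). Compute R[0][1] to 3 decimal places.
1.000

End-effector y-axis (col 1 of R) = (1.0000,-0.0000,0.0000)
R[0][1] = 1.0000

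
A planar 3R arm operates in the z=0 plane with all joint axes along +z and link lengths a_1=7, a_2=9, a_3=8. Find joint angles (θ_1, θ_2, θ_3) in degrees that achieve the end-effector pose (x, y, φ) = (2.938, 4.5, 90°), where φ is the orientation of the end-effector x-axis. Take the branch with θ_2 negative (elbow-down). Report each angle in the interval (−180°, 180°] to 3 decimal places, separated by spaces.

wrist centre = target − a_3·(cos φ, sin φ) = (2.9380, -3.5000)
cos θ_2 = (20.8818−7²−9²)/(2·7·9) = -0.8660; θ_2 = -149.9990° (elbow-down)
β = atan2(-3.5000,2.9380) = -49.9889°; ψ = atan2(-4.5001,-0.7942) = -100.0081°
θ_1 = β − ψ = 50.0192°
θ_3 = φ − θ_1 − θ_2 = -170.0202° (wrapped to (-180°,180°])

50.019 -149.999 -170.020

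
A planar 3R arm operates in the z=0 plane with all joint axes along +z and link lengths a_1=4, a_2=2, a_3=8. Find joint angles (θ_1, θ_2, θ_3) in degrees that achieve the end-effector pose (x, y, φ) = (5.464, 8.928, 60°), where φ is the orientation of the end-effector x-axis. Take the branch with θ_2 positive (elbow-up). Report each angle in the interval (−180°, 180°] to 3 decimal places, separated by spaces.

30.003 150.008 -120.011

wrist centre = target − a_3·(cos φ, sin φ) = (1.4640, 1.9998)
cos θ_2 = (6.1425−4²−2²)/(2·4·2) = -0.8661; θ_2 = 150.0080° (elbow-up)
β = atan2(1.9998,1.4640) = 53.7931°; ψ = atan2(0.9998,2.2678) = 23.7902°
θ_1 = β − ψ = 30.0029°
θ_3 = φ − θ_1 − θ_2 = -120.0109° (wrapped to (-180°,180°])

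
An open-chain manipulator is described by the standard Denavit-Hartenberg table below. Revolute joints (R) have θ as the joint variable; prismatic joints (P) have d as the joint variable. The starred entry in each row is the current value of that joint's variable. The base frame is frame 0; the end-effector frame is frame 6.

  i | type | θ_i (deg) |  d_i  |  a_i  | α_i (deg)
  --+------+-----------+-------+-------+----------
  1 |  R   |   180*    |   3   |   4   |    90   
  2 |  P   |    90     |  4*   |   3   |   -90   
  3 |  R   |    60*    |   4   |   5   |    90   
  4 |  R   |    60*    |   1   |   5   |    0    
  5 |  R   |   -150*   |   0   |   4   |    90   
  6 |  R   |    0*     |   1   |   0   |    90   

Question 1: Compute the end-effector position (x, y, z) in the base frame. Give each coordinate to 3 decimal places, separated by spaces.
0.330 -1.129 10.116

after link 1: o_1 = (-4.0000, 0.0000, 3.0000)
after link 2: o_2 = (-4.0000, 4.0000, 6.0000)
after link 3: o_3 = (0.0000, -0.3301, 8.5000)
after link 4: o_4 = (4.3301, -1.9952, 10.6160)
after link 5: o_5 = (0.3301, -1.9952, 10.6160)
after link 6: o_6 = (0.3301, -1.1292, 10.1160)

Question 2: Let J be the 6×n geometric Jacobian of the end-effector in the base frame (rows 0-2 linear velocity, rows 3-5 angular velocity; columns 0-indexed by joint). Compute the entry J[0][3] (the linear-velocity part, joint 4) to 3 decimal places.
1.500

axis z_3 = (0.0000,0.5000,0.8660); lever o_n−o_3 = (0.3301,-0.7990,1.6160)
cross product → J_v[:, 3] = (1.5000,0.2859,-0.1651)
J_ω[:, 3] = z_3
entry J[0][3] = 1.5000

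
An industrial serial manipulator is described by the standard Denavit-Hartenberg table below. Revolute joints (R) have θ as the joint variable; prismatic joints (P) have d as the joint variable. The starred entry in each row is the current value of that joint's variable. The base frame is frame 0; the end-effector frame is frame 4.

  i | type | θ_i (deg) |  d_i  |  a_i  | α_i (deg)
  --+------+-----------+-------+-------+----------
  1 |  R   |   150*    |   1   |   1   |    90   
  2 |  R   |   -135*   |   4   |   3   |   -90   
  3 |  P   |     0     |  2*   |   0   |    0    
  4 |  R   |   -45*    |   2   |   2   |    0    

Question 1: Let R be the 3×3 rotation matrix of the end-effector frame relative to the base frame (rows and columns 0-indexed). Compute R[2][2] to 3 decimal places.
-0.707

End-effector z-axis (col 2 of R) = (-0.6124,0.3536,-0.7071)
R[2][2] = -0.7071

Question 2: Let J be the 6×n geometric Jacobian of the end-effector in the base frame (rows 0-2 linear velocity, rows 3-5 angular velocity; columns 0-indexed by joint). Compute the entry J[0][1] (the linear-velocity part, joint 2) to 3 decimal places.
axis z_1 = (0.5000,0.8660,0.0000); lever o_n−o_1 = (2.9608,4.5424,-5.9497)
cross product → J_v[:, 1] = (-5.1526,2.9749,-0.2929)
J_ω[:, 1] = z_1
entry J[0][1] = -5.1526

-5.153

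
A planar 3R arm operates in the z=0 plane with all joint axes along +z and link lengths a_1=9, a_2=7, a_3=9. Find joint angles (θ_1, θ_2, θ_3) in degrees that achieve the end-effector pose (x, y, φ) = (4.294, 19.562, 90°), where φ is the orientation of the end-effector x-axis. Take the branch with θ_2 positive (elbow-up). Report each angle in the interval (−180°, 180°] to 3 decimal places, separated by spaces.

30.000 90.003 -30.002

wrist centre = target − a_3·(cos φ, sin φ) = (4.2940, 10.5620)
cos θ_2 = (129.9943−9²−7²)/(2·9·7) = -0.0000; θ_2 = 90.0026° (elbow-up)
β = atan2(10.5620,4.2940) = 67.8757°; ψ = atan2(7.0000,8.9997) = 37.8760°
θ_1 = β − ψ = 29.9997°
θ_3 = φ − θ_1 − θ_2 = -30.0023° (wrapped to (-180°,180°])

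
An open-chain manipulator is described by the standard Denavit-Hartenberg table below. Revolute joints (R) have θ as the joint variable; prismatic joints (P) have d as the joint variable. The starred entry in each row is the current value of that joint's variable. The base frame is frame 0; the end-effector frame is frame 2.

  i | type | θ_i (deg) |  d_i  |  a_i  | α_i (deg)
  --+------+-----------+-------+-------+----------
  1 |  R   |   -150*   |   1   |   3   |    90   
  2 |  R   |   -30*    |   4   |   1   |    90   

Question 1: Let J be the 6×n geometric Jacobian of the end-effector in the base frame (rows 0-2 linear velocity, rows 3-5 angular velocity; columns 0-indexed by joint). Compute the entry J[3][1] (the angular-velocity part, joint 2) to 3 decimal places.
axis z_1 = (-0.5000,0.8660,0.0000); lever o_n−o_1 = (-2.7500,3.0311,-0.5000)
cross product → J_v[:, 1] = (-0.4330,-0.2500,0.8660)
J_ω[:, 1] = z_1
entry J[3][1] = -0.5000

-0.500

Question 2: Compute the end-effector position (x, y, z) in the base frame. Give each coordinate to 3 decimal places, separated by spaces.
after link 1: o_1 = (-2.5981, -1.5000, 1.0000)
after link 2: o_2 = (-5.3481, 1.5311, 0.5000)

-5.348 1.531 0.500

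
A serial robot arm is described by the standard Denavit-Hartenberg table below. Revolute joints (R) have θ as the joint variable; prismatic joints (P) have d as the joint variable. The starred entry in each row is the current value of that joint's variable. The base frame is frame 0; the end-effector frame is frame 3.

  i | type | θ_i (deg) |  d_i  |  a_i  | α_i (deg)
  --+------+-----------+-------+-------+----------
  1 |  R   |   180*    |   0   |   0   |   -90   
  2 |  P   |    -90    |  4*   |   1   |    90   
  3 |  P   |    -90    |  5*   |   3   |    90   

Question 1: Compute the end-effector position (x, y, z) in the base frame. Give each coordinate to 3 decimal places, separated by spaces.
5.000 -1.000 1.000

after link 1: o_1 = (0.0000, 0.0000, 0.0000)
after link 2: o_2 = (-0.0000, -4.0000, 1.0000)
after link 3: o_3 = (5.0000, -1.0000, 1.0000)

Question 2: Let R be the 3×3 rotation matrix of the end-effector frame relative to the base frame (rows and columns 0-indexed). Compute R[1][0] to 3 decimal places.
1.000

End-effector x-axis (col 0 of R) = (0.0000,1.0000,0.0000)
R[1][0] = 1.0000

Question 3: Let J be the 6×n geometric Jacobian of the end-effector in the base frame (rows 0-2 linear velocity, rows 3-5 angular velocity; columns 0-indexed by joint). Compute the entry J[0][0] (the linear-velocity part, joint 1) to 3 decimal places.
axis z_0 = ẑ; lever o_n−o_0 = (5.0000,-1.0000,1.0000)
cross product → J_v[:, 0] = (1.0000,5.0000,-0.0000)
J_ω[:, 0] = z_0
entry J[0][0] = 1.0000

1.000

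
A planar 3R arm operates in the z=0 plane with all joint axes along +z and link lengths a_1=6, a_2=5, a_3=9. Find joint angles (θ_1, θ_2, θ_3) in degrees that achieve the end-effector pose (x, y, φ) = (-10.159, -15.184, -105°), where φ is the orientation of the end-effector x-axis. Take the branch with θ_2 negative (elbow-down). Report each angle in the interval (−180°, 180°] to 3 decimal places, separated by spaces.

-120.001 -44.993 59.994

wrist centre = target − a_3·(cos φ, sin φ) = (-7.8296, -6.4907)
cos θ_2 = (103.4318−6²−5²)/(2·6·5) = 0.7072; θ_2 = -44.9926° (elbow-down)
β = atan2(-6.4907,-7.8296) = -140.3417°; ψ = atan2(-3.5351,9.5360) = -20.3402°
θ_1 = β − ψ = -120.0015°
θ_3 = φ − θ_1 − θ_2 = 59.9941° (wrapped to (-180°,180°])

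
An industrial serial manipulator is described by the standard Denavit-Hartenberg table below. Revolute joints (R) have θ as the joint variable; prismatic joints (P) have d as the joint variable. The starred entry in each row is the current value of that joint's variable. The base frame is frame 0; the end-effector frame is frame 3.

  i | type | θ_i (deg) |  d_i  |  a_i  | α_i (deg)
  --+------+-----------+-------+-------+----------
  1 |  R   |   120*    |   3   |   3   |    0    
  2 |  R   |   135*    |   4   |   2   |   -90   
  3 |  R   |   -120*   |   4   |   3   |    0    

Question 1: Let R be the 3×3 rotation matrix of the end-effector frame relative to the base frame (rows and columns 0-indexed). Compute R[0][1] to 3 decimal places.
-0.224

End-effector y-axis (col 1 of R) = (-0.2241,-0.8365,0.5000)
R[0][1] = -0.2241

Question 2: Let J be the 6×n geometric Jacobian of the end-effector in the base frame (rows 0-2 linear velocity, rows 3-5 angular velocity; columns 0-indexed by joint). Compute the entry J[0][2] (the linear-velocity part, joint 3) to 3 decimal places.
axis z_2 = (0.9659,-0.2588,0.0000); lever o_n−o_2 = (4.2519,0.4136,2.5981)
cross product → J_v[:, 2] = (-0.6724,-2.5095,1.5000)
J_ω[:, 2] = z_2
entry J[0][2] = -0.6724

-0.672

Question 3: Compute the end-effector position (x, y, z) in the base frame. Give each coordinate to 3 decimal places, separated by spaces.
after link 1: o_1 = (-1.5000, 2.5981, 3.0000)
after link 2: o_2 = (-2.0176, 0.6662, 7.0000)
after link 3: o_3 = (2.2343, 1.0798, 9.5981)

2.234 1.080 9.598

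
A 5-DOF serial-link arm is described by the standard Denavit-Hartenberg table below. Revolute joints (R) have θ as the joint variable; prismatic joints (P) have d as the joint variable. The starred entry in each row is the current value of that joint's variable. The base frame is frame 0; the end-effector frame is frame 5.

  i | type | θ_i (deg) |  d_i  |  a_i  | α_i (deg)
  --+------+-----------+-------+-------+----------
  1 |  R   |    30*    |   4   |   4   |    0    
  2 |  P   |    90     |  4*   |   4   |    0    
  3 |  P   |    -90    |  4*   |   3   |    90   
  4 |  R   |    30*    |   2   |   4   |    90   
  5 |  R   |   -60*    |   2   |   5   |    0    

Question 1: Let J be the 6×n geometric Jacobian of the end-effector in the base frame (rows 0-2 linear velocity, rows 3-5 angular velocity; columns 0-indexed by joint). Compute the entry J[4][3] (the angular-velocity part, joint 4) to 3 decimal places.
axis z_3 = (0.5000,-0.8660,0.0000); lever o_n−o_3 = (4.5760,5.3325,1.5179)
cross product → J_v[:, 3] = (-1.3146,-0.7590,6.6292)
J_ω[:, 3] = z_3
entry J[4][3] = -0.8660

-0.866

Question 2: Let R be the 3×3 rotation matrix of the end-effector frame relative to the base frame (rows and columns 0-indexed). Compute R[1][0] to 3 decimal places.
End-effector x-axis (col 0 of R) = (-0.0580,0.9665,0.2500)
R[1][0] = 0.9665

0.967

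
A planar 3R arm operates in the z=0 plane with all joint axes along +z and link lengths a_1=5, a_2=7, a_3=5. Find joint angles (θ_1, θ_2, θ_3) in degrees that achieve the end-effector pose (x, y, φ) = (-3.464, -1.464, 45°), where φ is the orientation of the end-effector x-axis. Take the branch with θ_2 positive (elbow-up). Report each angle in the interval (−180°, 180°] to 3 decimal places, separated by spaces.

wrist centre = target − a_3·(cos φ, sin φ) = (-6.9995, -4.9995)
cos θ_2 = (73.9888−5²−7²)/(2·5·7) = -0.0002; θ_2 = 90.0092° (elbow-up)
β = atan2(-4.9995,-6.9995) = -144.4630°; ψ = atan2(7.0000,4.9989) = 54.4684°
θ_1 = β − ψ = -198.9314°
θ_3 = φ − θ_1 − θ_2 = 153.9223° (wrapped to (-180°,180°])

161.069 90.009 153.922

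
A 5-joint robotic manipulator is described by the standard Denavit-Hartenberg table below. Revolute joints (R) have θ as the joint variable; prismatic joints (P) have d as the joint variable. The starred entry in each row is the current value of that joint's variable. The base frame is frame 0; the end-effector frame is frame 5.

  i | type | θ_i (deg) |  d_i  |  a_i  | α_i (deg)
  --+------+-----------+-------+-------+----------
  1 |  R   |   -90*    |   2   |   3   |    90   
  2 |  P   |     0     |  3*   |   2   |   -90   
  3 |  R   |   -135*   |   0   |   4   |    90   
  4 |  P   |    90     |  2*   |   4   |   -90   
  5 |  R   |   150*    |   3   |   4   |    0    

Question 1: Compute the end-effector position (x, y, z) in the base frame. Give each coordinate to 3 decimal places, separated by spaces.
-3.707 -4.293 2.536

after link 1: o_1 = (0.0000, -3.0000, 2.0000)
after link 2: o_2 = (-3.0000, -5.0000, 2.0000)
after link 3: o_3 = (-5.8284, -2.1716, 2.0000)
after link 4: o_4 = (-4.4142, -0.7574, 6.0000)
after link 5: o_5 = (-3.7071, -4.2929, 2.5359)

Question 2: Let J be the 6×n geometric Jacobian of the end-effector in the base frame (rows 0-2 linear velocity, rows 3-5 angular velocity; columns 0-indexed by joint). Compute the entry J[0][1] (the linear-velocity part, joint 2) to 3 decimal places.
prismatic axis z_1 = (-1.0000,-0.0000,0.0000)
J_v[:, 1] = z_1; J_ω[:, 1] = (0,0,0)
entry J[0][1] = -1.0000

-1.000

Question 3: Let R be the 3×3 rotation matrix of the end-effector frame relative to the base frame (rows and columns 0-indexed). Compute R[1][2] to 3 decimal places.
End-effector z-axis (col 2 of R) = (0.7071,-0.7071,0.0000)
R[1][2] = -0.7071

-0.707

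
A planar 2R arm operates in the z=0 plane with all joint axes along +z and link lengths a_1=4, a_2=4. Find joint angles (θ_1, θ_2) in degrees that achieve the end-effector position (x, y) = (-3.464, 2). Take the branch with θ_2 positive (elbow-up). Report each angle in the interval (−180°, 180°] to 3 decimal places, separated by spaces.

cos θ_2 = (15.9993−4²−4²)/(2·4·4) = -0.5000; θ_2 = 120.0015° (elbow-up)
β = atan2(2.0000,-3.4640) = 149.9993°; ψ = atan2(3.4641,1.9999) = 60.0007°
θ_1 = β − ψ = 89.9985°

89.999 120.001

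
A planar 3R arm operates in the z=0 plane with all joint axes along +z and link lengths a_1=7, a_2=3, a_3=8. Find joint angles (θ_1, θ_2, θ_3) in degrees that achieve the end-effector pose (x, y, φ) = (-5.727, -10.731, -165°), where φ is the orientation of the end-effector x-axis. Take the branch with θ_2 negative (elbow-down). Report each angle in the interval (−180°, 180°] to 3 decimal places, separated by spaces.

-60.000 -59.992 -45.008

wrist centre = target − a_3·(cos φ, sin φ) = (2.0004, -8.6604)
cos θ_2 = (79.0050−7²−3²)/(2·7·3) = 0.5001; θ_2 = -59.9922° (elbow-down)
β = atan2(-8.6604,2.0004) = -76.9938°; ψ = atan2(-2.5979,8.5004) = -16.9942°
θ_1 = β − ψ = -59.9997°
θ_3 = φ − θ_1 − θ_2 = -45.0082° (wrapped to (-180°,180°])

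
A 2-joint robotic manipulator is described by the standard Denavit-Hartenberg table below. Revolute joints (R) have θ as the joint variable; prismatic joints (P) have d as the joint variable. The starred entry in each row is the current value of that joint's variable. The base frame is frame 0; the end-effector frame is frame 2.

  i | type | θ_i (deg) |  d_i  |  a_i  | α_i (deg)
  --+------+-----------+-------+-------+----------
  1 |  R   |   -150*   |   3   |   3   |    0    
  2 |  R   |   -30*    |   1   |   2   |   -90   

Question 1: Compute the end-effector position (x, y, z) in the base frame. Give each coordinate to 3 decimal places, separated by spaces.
-4.598 -1.500 4.000

after link 1: o_1 = (-2.5981, -1.5000, 3.0000)
after link 2: o_2 = (-4.5981, -1.5000, 4.0000)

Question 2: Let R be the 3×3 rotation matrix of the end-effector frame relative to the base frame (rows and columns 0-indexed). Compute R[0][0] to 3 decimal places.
End-effector x-axis (col 0 of R) = (-1.0000,0.0000,0.0000)
R[0][0] = -1.0000

-1.000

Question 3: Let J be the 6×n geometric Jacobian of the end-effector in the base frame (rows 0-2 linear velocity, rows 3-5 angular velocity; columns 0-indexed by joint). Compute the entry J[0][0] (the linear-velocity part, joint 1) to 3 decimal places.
1.500

axis z_0 = ẑ; lever o_n−o_0 = (-4.5981,-1.5000,4.0000)
cross product → J_v[:, 0] = (1.5000,-4.5981,0.0000)
J_ω[:, 0] = z_0
entry J[0][0] = 1.5000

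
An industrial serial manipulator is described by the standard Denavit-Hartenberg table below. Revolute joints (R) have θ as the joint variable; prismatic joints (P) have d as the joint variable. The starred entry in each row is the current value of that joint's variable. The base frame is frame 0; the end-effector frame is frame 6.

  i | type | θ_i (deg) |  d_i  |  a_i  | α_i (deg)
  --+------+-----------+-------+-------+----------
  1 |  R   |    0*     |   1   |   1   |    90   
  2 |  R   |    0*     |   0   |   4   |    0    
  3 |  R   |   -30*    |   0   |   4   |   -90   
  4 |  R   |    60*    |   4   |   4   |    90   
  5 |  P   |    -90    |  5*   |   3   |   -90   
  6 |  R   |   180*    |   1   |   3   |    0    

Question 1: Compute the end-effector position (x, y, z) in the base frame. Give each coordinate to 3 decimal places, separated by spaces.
after link 1: o_1 = (1.0000, 0.0000, 1.0000)
after link 2: o_2 = (5.0000, 0.0000, 1.0000)
after link 3: o_3 = (8.4641, -0.0000, -1.0000)
after link 4: o_4 = (12.1962, 3.4641, 1.4641)
after link 5: o_5 = (14.4462, 0.9641, -3.2990)
after link 6: o_6 = (16.3792, 1.8301, -0.9510)

16.379 1.830 -0.951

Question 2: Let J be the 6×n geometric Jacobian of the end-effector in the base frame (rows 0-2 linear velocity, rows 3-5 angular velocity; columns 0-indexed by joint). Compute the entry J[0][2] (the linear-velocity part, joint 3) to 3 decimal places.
axis z_2 = (0.0000,-1.0000,0.0000); lever o_n−o_2 = (11.3792,1.8301,-1.9510)
cross product → J_v[:, 2] = (1.9510,0.0000,11.3792)
J_ω[:, 2] = z_2
entry J[0][2] = 1.9510

1.951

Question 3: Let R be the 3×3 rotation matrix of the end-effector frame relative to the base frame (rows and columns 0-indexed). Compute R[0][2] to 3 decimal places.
0.433

End-effector z-axis (col 2 of R) = (0.4330,0.8660,-0.2500)
R[0][2] = 0.4330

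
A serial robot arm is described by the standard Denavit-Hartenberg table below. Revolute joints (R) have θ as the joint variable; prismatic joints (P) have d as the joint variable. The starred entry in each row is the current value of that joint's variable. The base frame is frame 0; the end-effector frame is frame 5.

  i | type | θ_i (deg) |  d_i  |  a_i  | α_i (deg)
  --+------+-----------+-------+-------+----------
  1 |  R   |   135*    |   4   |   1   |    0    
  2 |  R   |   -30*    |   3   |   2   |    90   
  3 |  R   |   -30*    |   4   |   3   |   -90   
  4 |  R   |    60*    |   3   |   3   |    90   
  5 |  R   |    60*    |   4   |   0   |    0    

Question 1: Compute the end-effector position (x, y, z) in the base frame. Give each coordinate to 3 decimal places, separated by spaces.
after link 1: o_1 = (-0.7071, 0.7071, 4.0000)
after link 2: o_2 = (-1.2247, 2.6390, 7.0000)
after link 3: o_3 = (1.9665, 6.1838, 5.5000)
after link 4: o_4 = (-1.2675, 8.2150, 7.3481)
after link 5: o_5 = (-0.1121, 11.6304, 5.6160)

-0.112 11.630 5.616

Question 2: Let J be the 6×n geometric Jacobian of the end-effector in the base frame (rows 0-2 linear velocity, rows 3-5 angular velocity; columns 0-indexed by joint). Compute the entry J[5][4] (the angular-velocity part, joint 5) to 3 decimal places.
axis z_4 = (0.2888,0.8539,-0.4330); lever o_n−o_4 = (1.1554,3.4154,-1.7321)
cross product → J_v[:, 4] = (0.0000,0.0000,0.0000)
J_ω[:, 4] = z_4
entry J[5][4] = -0.4330

-0.433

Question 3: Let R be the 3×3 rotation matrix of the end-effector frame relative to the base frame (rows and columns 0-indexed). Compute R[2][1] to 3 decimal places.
0.650

End-effector y-axis (col 1 of R) = (0.7568,0.0734,0.6495)
R[2][1] = 0.6495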